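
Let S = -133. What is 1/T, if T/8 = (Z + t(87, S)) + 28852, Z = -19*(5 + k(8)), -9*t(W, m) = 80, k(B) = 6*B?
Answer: 9/2004200 ≈ 4.4906e-6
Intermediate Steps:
t(W, m) = -80/9 (t(W, m) = -1/9*80 = -80/9)
Z = -1007 (Z = -19*(5 + 6*8) = -19*(5 + 48) = -19*53 = -1007)
T = 2004200/9 (T = 8*((-1007 - 80/9) + 28852) = 8*(-9143/9 + 28852) = 8*(250525/9) = 2004200/9 ≈ 2.2269e+5)
1/T = 1/(2004200/9) = 9/2004200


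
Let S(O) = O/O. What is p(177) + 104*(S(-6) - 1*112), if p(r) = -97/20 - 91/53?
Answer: -12243601/1060 ≈ -11551.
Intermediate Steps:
S(O) = 1
p(r) = -6961/1060 (p(r) = -97*1/20 - 91*1/53 = -97/20 - 91/53 = -6961/1060)
p(177) + 104*(S(-6) - 1*112) = -6961/1060 + 104*(1 - 1*112) = -6961/1060 + 104*(1 - 112) = -6961/1060 + 104*(-111) = -6961/1060 - 11544 = -12243601/1060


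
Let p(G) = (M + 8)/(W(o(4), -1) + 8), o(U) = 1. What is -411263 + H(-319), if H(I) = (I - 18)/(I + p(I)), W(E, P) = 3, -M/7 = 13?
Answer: -1477252989/3592 ≈ -4.1126e+5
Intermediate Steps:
M = -91 (M = -7*13 = -91)
p(G) = -83/11 (p(G) = (-91 + 8)/(3 + 8) = -83/11)
H(I) = (-18 + I)/(-83/11 + I) (H(I) = (I - 18)/(I - 83/11) = (-18 + I)/(-83/11 + I))
-411263 + H(-319) = -411263 + 11*(-18 - 319)/(-83 + 11*(-319)) = -411263 + 11*(-337)/(-83 - 3509) = -411263 + 11*(-337)/(-3592) = -411263 + 11*(-1/3592)*(-337) = -411263 + 3707/3592 = -1477252989/3592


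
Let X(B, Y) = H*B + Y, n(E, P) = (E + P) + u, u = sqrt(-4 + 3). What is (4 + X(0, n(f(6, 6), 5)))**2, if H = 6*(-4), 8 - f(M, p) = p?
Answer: (11 + I)**2 ≈ 120.0 + 22.0*I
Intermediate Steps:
u = I (u = sqrt(-1) = I ≈ 1.0*I)
f(M, p) = 8 - p
n(E, P) = I + E + P (n(E, P) = (E + P) + I = I + E + P)
H = -24
X(B, Y) = Y - 24*B (X(B, Y) = -24*B + Y = Y - 24*B)
(4 + X(0, n(f(6, 6), 5)))**2 = (4 + ((I + (8 - 1*6) + 5) - 24*0))**2 = (4 + ((I + (8 - 6) + 5) + 0))**2 = (4 + ((I + 2 + 5) + 0))**2 = (4 + ((7 + I) + 0))**2 = (4 + (7 + I))**2 = (11 + I)**2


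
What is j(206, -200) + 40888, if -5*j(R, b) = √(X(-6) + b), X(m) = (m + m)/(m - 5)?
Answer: 40888 - 2*I*√6017/55 ≈ 40888.0 - 2.8207*I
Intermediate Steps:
X(m) = 2*m/(-5 + m) (X(m) = (2*m)/(-5 + m) = 2*m/(-5 + m))
j(R, b) = -√(12/11 + b)/5 (j(R, b) = -√(2*(-6)/(-5 - 6) + b)/5 = -√(2*(-6)/(-11) + b)/5 = -√(2*(-6)*(-1/11) + b)/5 = -√(12/11 + b)/5)
j(206, -200) + 40888 = -√(132 + 121*(-200))/55 + 40888 = -√(132 - 24200)/55 + 40888 = -2*I*√6017/55 + 40888 = 40888 - 2*I*√6017/55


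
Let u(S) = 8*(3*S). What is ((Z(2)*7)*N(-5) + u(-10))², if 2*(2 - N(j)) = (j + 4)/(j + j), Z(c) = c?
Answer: 4524129/100 ≈ 45241.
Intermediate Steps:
N(j) = 2 - (4 + j)/(4*j) (N(j) = 2 - (j + 4)/(2*(j + j)) = 2 - (4 + j)/(2*(2*j)) = 2 - (4 + j)*1/(2*j)/2 = 2 - (4 + j)/(4*j))
u(S) = 24*S
((Z(2)*7)*N(-5) + u(-10))² = ((2*7)*(7/4 - 1/(-5)) + 24*(-10))² = (14*(7/4 - 1*(-⅕)) - 240)² = (14*(7/4 + ⅕) - 240)² = (14*(39/20) - 240)² = (273/10 - 240)² = (-2127/10)² = 4524129/100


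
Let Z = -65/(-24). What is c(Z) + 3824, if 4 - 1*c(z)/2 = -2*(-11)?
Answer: 3788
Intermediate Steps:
Z = 65/24 (Z = -65*(-1/24) = 65/24 ≈ 2.7083)
c(z) = -36 (c(z) = 8 - (-4)*(-11) = 8 - 2*22 = 8 - 44 = -36)
c(Z) + 3824 = -36 + 3824 = 3788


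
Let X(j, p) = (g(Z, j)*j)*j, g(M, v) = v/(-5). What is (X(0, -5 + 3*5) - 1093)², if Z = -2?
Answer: 1194649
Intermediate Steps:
g(M, v) = -v/5 (g(M, v) = v*(-⅕) = -v/5)
X(j, p) = -j³/5 (X(j, p) = ((-j/5)*j)*j = (-j²/5)*j = -j³/5)
(X(0, -5 + 3*5) - 1093)² = (-⅕*0³ - 1093)² = (-⅕*0 - 1093)² = (0 - 1093)² = (-1093)² = 1194649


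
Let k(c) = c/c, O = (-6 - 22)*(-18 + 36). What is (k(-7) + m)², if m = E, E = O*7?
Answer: 12439729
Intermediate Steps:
O = -504 (O = -28*18 = -504)
k(c) = 1
E = -3528 (E = -504*7 = -3528)
m = -3528
(k(-7) + m)² = (1 - 3528)² = (-3527)² = 12439729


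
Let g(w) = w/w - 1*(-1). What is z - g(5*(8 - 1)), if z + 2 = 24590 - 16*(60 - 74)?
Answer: 24810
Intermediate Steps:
z = 24812 (z = -2 + (24590 - 16*(60 - 74)) = -2 + (24590 - 16*(-14)) = -2 + (24590 + 224) = -2 + 24814 = 24812)
g(w) = 2 (g(w) = 1 + 1 = 2)
z - g(5*(8 - 1)) = 24812 - 1*2 = 24812 - 2 = 24810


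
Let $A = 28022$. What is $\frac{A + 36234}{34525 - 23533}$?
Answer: $\frac{4016}{687} \approx 5.8457$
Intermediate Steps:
$\frac{A + 36234}{34525 - 23533} = \frac{28022 + 36234}{34525 - 23533} = \frac{64256}{10992} = 64256 \cdot \frac{1}{10992} = \frac{4016}{687}$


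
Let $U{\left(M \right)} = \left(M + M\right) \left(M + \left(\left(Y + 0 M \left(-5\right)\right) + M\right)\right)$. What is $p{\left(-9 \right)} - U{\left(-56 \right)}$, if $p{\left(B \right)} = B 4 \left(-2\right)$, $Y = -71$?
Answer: $-20424$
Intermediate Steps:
$U{\left(M \right)} = 2 M \left(-71 + 2 M\right)$ ($U{\left(M \right)} = \left(M + M\right) \left(M + \left(\left(-71 + 0 M \left(-5\right)\right) + M\right)\right) = 2 M \left(M + \left(\left(-71 + 0 \left(-5\right)\right) + M\right)\right) = 2 M \left(M + \left(\left(-71 + 0\right) + M\right)\right) = 2 M \left(M + \left(-71 + M\right)\right) = 2 M \left(-71 + 2 M\right)$)
$p{\left(B \right)} = - 8 B$ ($p{\left(B \right)} = 4 B \left(-2\right) = - 8 B$)
$p{\left(-9 \right)} - U{\left(-56 \right)} = \left(-8\right) \left(-9\right) - 2 \left(-56\right) \left(-71 + 2 \left(-56\right)\right) = 72 - 2 \left(-56\right) \left(-71 - 112\right) = 72 - 2 \left(-56\right) \left(-183\right) = 72 - 20496 = -20424$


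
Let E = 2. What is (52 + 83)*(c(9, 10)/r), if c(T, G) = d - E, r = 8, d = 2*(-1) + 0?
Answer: -135/2 ≈ -67.500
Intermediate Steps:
d = -2 (d = -2 + 0 = -2)
c(T, G) = -4 (c(T, G) = -2 - 1*2 = -2 - 2 = -4)
(52 + 83)*(c(9, 10)/r) = (52 + 83)*(-4/8) = 135*(-4*⅛) = 135*(-½) = -135/2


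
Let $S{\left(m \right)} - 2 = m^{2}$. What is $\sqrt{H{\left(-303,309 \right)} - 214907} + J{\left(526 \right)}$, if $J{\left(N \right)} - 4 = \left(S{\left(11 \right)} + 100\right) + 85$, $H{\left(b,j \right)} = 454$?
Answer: $312 + i \sqrt{214453} \approx 312.0 + 463.09 i$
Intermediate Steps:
$S{\left(m \right)} = 2 + m^{2}$
$J{\left(N \right)} = 312$ ($J{\left(N \right)} = 4 + \left(\left(\left(2 + 11^{2}\right) + 100\right) + 85\right) = 4 + \left(\left(\left(2 + 121\right) + 100\right) + 85\right) = 4 + \left(\left(123 + 100\right) + 85\right) = 4 + \left(223 + 85\right) = 4 + 308 = 312$)
$\sqrt{H{\left(-303,309 \right)} - 214907} + J{\left(526 \right)} = \sqrt{454 - 214907} + 312 = \sqrt{-214453} + 312 = i \sqrt{214453} + 312 = 312 + i \sqrt{214453}$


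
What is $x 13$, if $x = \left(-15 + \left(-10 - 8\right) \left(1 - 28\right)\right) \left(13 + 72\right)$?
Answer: $520455$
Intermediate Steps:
$x = 40035$ ($x = \left(-15 - -486\right) 85 = \left(-15 + 486\right) 85 = 471 \cdot 85 = 40035$)
$x 13 = 40035 \cdot 13 = 520455$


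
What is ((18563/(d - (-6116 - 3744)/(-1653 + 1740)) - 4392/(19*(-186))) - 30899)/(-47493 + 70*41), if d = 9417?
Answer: 520288489568/751455737677 ≈ 0.69237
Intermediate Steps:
((18563/(d - (-6116 - 3744)/(-1653 + 1740)) - 4392/(19*(-186))) - 30899)/(-47493 + 70*41) = ((18563/(9417 - (-6116 - 3744)/(-1653 + 1740)) - 4392/(19*(-186))) - 30899)/(-47493 + 70*41) = ((18563/(9417 - (-9860)/87) - 4392/(-3534)) - 30899)/(-47493 + 2870) = ((18563/(9417 - (-9860)/87) - 4392*(-1/3534)) - 30899)/(-44623) = ((18563/(9417 - 1*(-340/3)) + 732/589) - 30899)*(-1/44623) = ((18563/(9417 + 340/3) + 732/589) - 30899)*(-1/44623) = ((18563/(28591/3) + 732/589) - 30899)*(-1/44623) = ((18563*(3/28591) + 732/589) - 30899)*(-1/44623) = ((55689/28591 + 732/589) - 30899)*(-1/44623) = (53729433/16840099 - 30899)*(-1/44623) = -520288489568/16840099*(-1/44623) = 520288489568/751455737677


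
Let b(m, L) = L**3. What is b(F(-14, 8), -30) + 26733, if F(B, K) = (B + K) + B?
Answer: -267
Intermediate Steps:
F(B, K) = K + 2*B
b(F(-14, 8), -30) + 26733 = (-30)**3 + 26733 = -27000 + 26733 = -267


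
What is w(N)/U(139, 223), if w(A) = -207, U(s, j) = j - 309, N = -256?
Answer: 207/86 ≈ 2.4070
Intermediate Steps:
U(s, j) = -309 + j
w(N)/U(139, 223) = -207/(-309 + 223) = -207/(-86) = -207*(-1/86) = 207/86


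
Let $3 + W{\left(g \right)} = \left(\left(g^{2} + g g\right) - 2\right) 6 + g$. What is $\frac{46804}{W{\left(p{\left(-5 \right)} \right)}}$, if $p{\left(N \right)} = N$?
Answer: $\frac{11701}{70} \approx 167.16$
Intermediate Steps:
$W{\left(g \right)} = -15 + g + 12 g^{2}$ ($W{\left(g \right)} = -3 + \left(\left(\left(g^{2} + g g\right) - 2\right) 6 + g\right) = -3 + \left(\left(\left(g^{2} + g^{2}\right) - 2\right) 6 + g\right) = -3 + \left(\left(2 g^{2} - 2\right) 6 + g\right) = -3 + \left(\left(-2 + 2 g^{2}\right) 6 + g\right) = -3 + \left(\left(-12 + 12 g^{2}\right) + g\right) = -3 + \left(-12 + g + 12 g^{2}\right) = -15 + g + 12 g^{2}$)
$\frac{46804}{W{\left(p{\left(-5 \right)} \right)}} = \frac{46804}{-15 - 5 + 12 \left(-5\right)^{2}} = \frac{46804}{-15 - 5 + 12 \cdot 25} = \frac{46804}{-15 - 5 + 300} = \frac{46804}{280} = 46804 \cdot \frac{1}{280} = \frac{11701}{70}$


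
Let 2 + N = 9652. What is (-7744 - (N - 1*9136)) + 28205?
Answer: 19947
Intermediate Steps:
N = 9650 (N = -2 + 9652 = 9650)
(-7744 - (N - 1*9136)) + 28205 = (-7744 - (9650 - 1*9136)) + 28205 = (-7744 - (9650 - 9136)) + 28205 = (-7744 - 1*514) + 28205 = (-7744 - 514) + 28205 = -8258 + 28205 = 19947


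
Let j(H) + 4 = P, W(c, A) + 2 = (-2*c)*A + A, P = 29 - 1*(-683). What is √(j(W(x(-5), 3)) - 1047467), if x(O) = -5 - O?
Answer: I*√1046759 ≈ 1023.1*I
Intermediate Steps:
P = 712 (P = 29 + 683 = 712)
W(c, A) = -2 + A - 2*A*c (W(c, A) = -2 + ((-2*c)*A + A) = -2 + (-2*A*c + A) = -2 + (A - 2*A*c) = -2 + A - 2*A*c)
j(H) = 708 (j(H) = -4 + 712 = 708)
√(j(W(x(-5), 3)) - 1047467) = √(708 - 1047467) = √(-1046759) = I*√1046759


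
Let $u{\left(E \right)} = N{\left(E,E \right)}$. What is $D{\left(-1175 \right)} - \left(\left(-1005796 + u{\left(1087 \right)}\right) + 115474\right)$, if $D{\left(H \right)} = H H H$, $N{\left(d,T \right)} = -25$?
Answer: $-1621344028$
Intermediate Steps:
$u{\left(E \right)} = -25$
$D{\left(H \right)} = H^{3}$ ($D{\left(H \right)} = H^{2} H = H^{3}$)
$D{\left(-1175 \right)} - \left(\left(-1005796 + u{\left(1087 \right)}\right) + 115474\right) = \left(-1175\right)^{3} - \left(\left(-1005796 - 25\right) + 115474\right) = -1622234375 - \left(-1005821 + 115474\right) = -1622234375 - -890347 = -1622234375 + 890347 = -1621344028$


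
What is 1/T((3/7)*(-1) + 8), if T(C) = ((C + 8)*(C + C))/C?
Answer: 7/218 ≈ 0.032110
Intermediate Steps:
T(C) = 16 + 2*C (T(C) = ((8 + C)*(2*C))/C = (2*C*(8 + C))/C = 16 + 2*C)
1/T((3/7)*(-1) + 8) = 1/(16 + 2*((3/7)*(-1) + 8)) = 1/(16 + 2*(-3/7 + 8)) = 1/(16 + 2*(53/7)) = 1/(16 + 106/7) = 1/(218/7) = 7/218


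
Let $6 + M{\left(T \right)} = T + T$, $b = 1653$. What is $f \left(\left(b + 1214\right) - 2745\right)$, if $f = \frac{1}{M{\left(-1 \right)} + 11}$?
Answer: $\frac{122}{3} \approx 40.667$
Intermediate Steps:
$M{\left(T \right)} = -6 + 2 T$ ($M{\left(T \right)} = -6 + \left(T + T\right) = -6 + 2 T$)
$f = \frac{1}{3}$ ($f = \frac{1}{\left(-6 + 2 \left(-1\right)\right) + 11} = \frac{1}{\left(-6 - 2\right) + 11} = \frac{1}{-8 + 11} = \frac{1}{3} \approx 0.33333$)
$f \left(\left(b + 1214\right) - 2745\right) = \frac{\left(1653 + 1214\right) - 2745}{3} = \frac{2867 - 2745}{3} = \frac{1}{3} \cdot 122 = \frac{122}{3}$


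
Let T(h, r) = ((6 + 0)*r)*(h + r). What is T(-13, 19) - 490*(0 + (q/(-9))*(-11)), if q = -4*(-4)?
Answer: -80084/9 ≈ -8898.2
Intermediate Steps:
q = 16
T(h, r) = 6*r*(h + r) (T(h, r) = (6*r)*(h + r) = 6*r*(h + r))
T(-13, 19) - 490*(0 + (q/(-9))*(-11)) = 6*19*(-13 + 19) - 490*(0 + (16/(-9))*(-11)) = 6*19*6 - 490*(0 + (16*(-⅑))*(-11)) = 684 - 490*(0 - 16/9*(-11)) = 684 - 490*(0 + 176/9) = 684 - 490*176/9 = 684 - 86240/9 = -80084/9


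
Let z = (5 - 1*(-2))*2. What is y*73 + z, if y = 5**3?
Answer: 9139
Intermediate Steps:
y = 125
z = 14 (z = (5 + 2)*2 = 7*2 = 14)
y*73 + z = 125*73 + 14 = 9125 + 14 = 9139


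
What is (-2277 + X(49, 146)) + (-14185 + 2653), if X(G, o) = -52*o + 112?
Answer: -21289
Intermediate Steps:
X(G, o) = 112 - 52*o
(-2277 + X(49, 146)) + (-14185 + 2653) = (-2277 + (112 - 52*146)) + (-14185 + 2653) = (-2277 + (112 - 7592)) - 11532 = (-2277 - 7480) - 11532 = -9757 - 11532 = -21289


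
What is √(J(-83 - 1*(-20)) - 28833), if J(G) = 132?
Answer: 3*I*√3189 ≈ 169.41*I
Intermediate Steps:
√(J(-83 - 1*(-20)) - 28833) = √(132 - 28833) = √(-28701) = 3*I*√3189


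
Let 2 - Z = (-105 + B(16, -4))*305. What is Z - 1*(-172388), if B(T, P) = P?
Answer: 205635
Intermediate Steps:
Z = 33247 (Z = 2 - (-105 - 4)*305 = 2 - (-109)*305 = 2 - 1*(-33245) = 2 + 33245 = 33247)
Z - 1*(-172388) = 33247 - 1*(-172388) = 33247 + 172388 = 205635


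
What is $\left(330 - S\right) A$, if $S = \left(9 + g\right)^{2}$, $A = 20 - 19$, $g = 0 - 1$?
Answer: $266$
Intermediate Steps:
$g = -1$ ($g = 0 - 1 = -1$)
$A = 1$
$S = 64$ ($S = \left(9 - 1\right)^{2} = 8^{2} = 64$)
$\left(330 - S\right) A = \left(330 - 64\right) 1 = 266 \cdot 1 = 266$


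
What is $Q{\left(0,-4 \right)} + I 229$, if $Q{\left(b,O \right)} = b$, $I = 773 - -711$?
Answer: $339836$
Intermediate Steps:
$I = 1484$ ($I = 773 + 711 = 1484$)
$Q{\left(0,-4 \right)} + I 229 = 0 + 1484 \cdot 229 = 0 + 339836 = 339836$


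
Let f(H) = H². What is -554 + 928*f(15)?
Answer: 208246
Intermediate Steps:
-554 + 928*f(15) = -554 + 928*15² = -554 + 928*225 = -554 + 208800 = 208246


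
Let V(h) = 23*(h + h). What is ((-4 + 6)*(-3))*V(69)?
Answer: -19044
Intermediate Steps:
V(h) = 46*h (V(h) = 23*(2*h) = 46*h)
((-4 + 6)*(-3))*V(69) = ((-4 + 6)*(-3))*(46*69) = (2*(-3))*3174 = -6*3174 = -19044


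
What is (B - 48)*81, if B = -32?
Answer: -6480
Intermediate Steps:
(B - 48)*81 = (-32 - 48)*81 = -80*81 = -6480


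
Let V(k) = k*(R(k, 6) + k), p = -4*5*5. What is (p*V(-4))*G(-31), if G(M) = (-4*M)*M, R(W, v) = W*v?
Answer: 43052800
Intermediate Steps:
p = -100 (p = -20*5 = -100)
V(k) = 7*k**2 (V(k) = k*(k*6 + k) = k*(6*k + k) = k*(7*k) = 7*k**2)
G(M) = -4*M**2
(p*V(-4))*G(-31) = (-700*(-4)**2)*(-4*(-31)**2) = (-700*16)*(-4*961) = -100*112*(-3844) = -11200*(-3844) = 43052800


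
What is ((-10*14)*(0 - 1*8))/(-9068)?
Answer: -280/2267 ≈ -0.12351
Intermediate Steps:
((-10*14)*(0 - 1*8))/(-9068) = -140*(0 - 8)*(-1/9068) = -140*(-8)*(-1/9068) = 1120*(-1/9068) = -280/2267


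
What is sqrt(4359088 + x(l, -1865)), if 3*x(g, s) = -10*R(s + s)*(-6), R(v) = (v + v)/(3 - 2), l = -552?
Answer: 4*sqrt(263118) ≈ 2051.8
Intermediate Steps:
R(v) = 2*v (R(v) = (2*v)/1 = (2*v)*1 = 2*v)
x(g, s) = 80*s (x(g, s) = (-20*(s + s)*(-6))/3 = (-20*2*s*(-6))/3 = (-40*s*(-6))/3 = (240*s)/3 = 80*s)
sqrt(4359088 + x(l, -1865)) = sqrt(4359088 + 80*(-1865)) = sqrt(4359088 - 149200) = sqrt(4209888) = 4*sqrt(263118)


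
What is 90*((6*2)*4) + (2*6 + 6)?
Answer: 4338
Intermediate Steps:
90*((6*2)*4) + (2*6 + 6) = 90*(12*4) + (12 + 6) = 90*48 + 18 = 4320 + 18 = 4338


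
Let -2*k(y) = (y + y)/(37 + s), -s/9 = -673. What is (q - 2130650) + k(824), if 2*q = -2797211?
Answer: -21507283841/6094 ≈ -3.5293e+6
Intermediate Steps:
s = 6057 (s = -9*(-673) = 6057)
q = -2797211/2 (q = (½)*(-2797211) = -2797211/2 ≈ -1.3986e+6)
k(y) = -y/6094 (k(y) = -(y + y)/(2*(37 + 6057)) = -2*y/(2*6094) = -y/6094)
(q - 2130650) + k(824) = (-2797211/2 - 2130650) - 1/6094*824 = -7058511/2 - 412/3047 = -21507283841/6094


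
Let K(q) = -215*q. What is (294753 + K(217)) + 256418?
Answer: 504516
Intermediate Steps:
(294753 + K(217)) + 256418 = (294753 - 215*217) + 256418 = (294753 - 46655) + 256418 = 248098 + 256418 = 504516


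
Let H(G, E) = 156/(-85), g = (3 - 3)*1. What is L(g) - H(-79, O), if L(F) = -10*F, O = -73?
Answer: 156/85 ≈ 1.8353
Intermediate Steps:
g = 0 (g = 0*1 = 0)
H(G, E) = -156/85 (H(G, E) = 156*(-1/85) = -156/85)
L(g) - H(-79, O) = -10*0 - 1*(-156/85) = 0 + 156/85 = 156/85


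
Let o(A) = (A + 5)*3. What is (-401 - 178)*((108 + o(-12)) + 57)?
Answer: -83376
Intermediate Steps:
o(A) = 15 + 3*A (o(A) = (5 + A)*3 = 15 + 3*A)
(-401 - 178)*((108 + o(-12)) + 57) = (-401 - 178)*((108 + (15 + 3*(-12))) + 57) = -579*((108 + (15 - 36)) + 57) = -579*((108 - 21) + 57) = -579*(87 + 57) = -579*144 = -83376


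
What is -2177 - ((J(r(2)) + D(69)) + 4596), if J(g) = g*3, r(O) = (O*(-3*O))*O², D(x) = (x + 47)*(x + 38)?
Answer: -19041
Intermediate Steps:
D(x) = (38 + x)*(47 + x) (D(x) = (47 + x)*(38 + x) = (38 + x)*(47 + x))
r(O) = -3*O⁴ (r(O) = (-3*O²)*O² = -3*O⁴)
J(g) = 3*g
-2177 - ((J(r(2)) + D(69)) + 4596) = -2177 - ((3*(-3*2⁴) + (1786 + 69² + 85*69)) + 4596) = -2177 - ((3*(-3*16) + (1786 + 4761 + 5865)) + 4596) = -2177 - ((3*(-48) + 12412) + 4596) = -2177 - ((-144 + 12412) + 4596) = -2177 - (12268 + 4596) = -2177 - 1*16864 = -2177 - 16864 = -19041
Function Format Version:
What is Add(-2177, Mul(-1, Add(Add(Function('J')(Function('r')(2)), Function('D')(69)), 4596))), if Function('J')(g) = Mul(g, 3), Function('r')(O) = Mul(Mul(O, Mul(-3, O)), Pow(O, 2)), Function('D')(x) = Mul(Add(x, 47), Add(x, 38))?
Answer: -19041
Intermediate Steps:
Function('D')(x) = Mul(Add(38, x), Add(47, x)) (Function('D')(x) = Mul(Add(47, x), Add(38, x)) = Mul(Add(38, x), Add(47, x)))
Function('r')(O) = Mul(-3, Pow(O, 4)) (Function('r')(O) = Mul(Mul(-3, Pow(O, 2)), Pow(O, 2)) = Mul(-3, Pow(O, 4)))
Function('J')(g) = Mul(3, g)
Add(-2177, Mul(-1, Add(Add(Function('J')(Function('r')(2)), Function('D')(69)), 4596))) = Add(-2177, Mul(-1, Add(Add(Mul(3, Mul(-3, Pow(2, 4))), Add(1786, Pow(69, 2), Mul(85, 69))), 4596))) = Add(-2177, Mul(-1, Add(Add(Mul(3, Mul(-3, 16)), Add(1786, 4761, 5865)), 4596))) = Add(-2177, Mul(-1, Add(Add(Mul(3, -48), 12412), 4596))) = Add(-2177, Mul(-1, Add(Add(-144, 12412), 4596))) = Add(-2177, Mul(-1, Add(12268, 4596))) = Add(-2177, Mul(-1, 16864)) = Add(-2177, -16864) = -19041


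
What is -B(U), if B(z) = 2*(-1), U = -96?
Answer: 2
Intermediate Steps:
B(z) = -2
-B(U) = -1*(-2) = 2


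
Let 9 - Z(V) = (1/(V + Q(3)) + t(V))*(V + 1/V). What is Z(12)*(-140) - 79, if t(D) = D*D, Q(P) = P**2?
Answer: 2181074/9 ≈ 2.4234e+5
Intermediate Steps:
t(D) = D**2
Z(V) = 9 - (V + 1/V)*(V**2 + 1/(9 + V)) (Z(V) = 9 - (1/(V + 3**2) + V**2)*(V + 1/V) = 9 - (1/(V + 9) + V**2)*(V + 1/V) = 9 - (1/(9 + V) + V**2)*(V + 1/V) = 9 - (V**2 + 1/(9 + V))*(V + 1/V) = 9 - (V + 1/V)*(V**2 + 1/(9 + V)))
Z(12)*(-140) - 79 = ((-1 - 1*12**2 - 1*12**3 - 1*12**5 - 9*12**4 + 81*12)/(12*(9 + 12)))*(-140) - 79 = ((1/12)*(-1 - 1*144 - 1*1728 - 1*248832 - 9*20736 + 972)/21)*(-140) - 79 = ((1/12)*(1/21)*(-1 - 144 - 1728 - 248832 - 186624 + 972))*(-140) - 79 = ((1/12)*(1/21)*(-436357))*(-140) - 79 = -436357/252*(-140) - 79 = 2181785/9 - 79 = 2181074/9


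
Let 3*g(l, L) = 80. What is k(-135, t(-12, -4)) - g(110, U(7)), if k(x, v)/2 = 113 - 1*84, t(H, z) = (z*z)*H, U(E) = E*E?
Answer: 94/3 ≈ 31.333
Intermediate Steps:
U(E) = E²
g(l, L) = 80/3 (g(l, L) = (⅓)*80 = 80/3)
t(H, z) = H*z² (t(H, z) = z²*H = H*z²)
k(x, v) = 58 (k(x, v) = 2*(113 - 1*84) = 2*(113 - 84) = 2*29 = 58)
k(-135, t(-12, -4)) - g(110, U(7)) = 58 - 1*80/3 = 58 - 80/3 = 94/3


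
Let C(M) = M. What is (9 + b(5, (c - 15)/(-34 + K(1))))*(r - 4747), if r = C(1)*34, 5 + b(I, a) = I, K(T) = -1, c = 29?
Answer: -42417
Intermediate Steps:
b(I, a) = -5 + I
r = 34 (r = 1*34 = 34)
(9 + b(5, (c - 15)/(-34 + K(1))))*(r - 4747) = (9 + (-5 + 5))*(34 - 4747) = (9 + 0)*(-4713) = 9*(-4713) = -42417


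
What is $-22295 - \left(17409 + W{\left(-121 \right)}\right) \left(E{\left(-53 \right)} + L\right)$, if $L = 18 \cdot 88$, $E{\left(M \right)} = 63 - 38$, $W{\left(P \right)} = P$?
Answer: $-27838687$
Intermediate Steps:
$E{\left(M \right)} = 25$
$L = 1584$
$-22295 - \left(17409 + W{\left(-121 \right)}\right) \left(E{\left(-53 \right)} + L\right) = -22295 - \left(17409 - 121\right) \left(25 + 1584\right) = -22295 - 17288 \cdot 1609 = -22295 - 27816392 = -27838687$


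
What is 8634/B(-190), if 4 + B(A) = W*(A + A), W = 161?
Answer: -4317/30592 ≈ -0.14112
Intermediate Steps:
B(A) = -4 + 322*A (B(A) = -4 + 161*(A + A) = -4 + 161*(2*A) = -4 + 322*A)
8634/B(-190) = 8634/(-4 + 322*(-190)) = 8634/(-4 - 61180) = 8634/(-61184) = 8634*(-1/61184) = -4317/30592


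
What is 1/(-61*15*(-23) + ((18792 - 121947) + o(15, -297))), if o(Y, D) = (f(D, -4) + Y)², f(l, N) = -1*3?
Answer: -1/81966 ≈ -1.2200e-5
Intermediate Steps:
f(l, N) = -3
o(Y, D) = (-3 + Y)²
1/(-61*15*(-23) + ((18792 - 121947) + o(15, -297))) = 1/(-61*15*(-23) + ((18792 - 121947) + (-3 + 15)²)) = 1/(-915*(-23) + (-103155 + 12²)) = 1/(21045 + (-103155 + 144)) = 1/(21045 - 103011) = 1/(-81966) = -1/81966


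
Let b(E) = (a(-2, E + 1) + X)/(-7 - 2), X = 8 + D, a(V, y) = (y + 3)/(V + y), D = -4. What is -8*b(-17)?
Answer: 340/81 ≈ 4.1975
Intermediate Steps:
a(V, y) = (3 + y)/(V + y)
X = 4 (X = 8 - 4 = 4)
b(E) = -4/9 - (4 + E)/(9*(-1 + E)) (b(E) = ((3 + (E + 1))/(-2 + (E + 1)) + 4)/(-7 - 2) = ((3 + (1 + E))/(-2 + (1 + E)) + 4)/(-9) = ((4 + E)/(-1 + E) + 4)*(-⅑) = (4 + (4 + E)/(-1 + E))*(-⅑) = -4/9 - (4 + E)/(9*(-1 + E)))
-8*b(-17) = -(-40)*(-17)/(-9 + 9*(-17)) = -(-40)*(-17)/(-9 - 153) = -(-40)*(-17)/(-162) = -(-40)*(-17)*(-1)/162 = -8*(-85/162) = 340/81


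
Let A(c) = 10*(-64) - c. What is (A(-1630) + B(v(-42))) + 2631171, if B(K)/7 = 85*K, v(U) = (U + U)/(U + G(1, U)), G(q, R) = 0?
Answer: 2633351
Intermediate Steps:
v(U) = 2 (v(U) = (U + U)/(U + 0) = (2*U)/U = 2)
B(K) = 595*K (B(K) = 7*(85*K) = 595*K)
A(c) = -640 - c
(A(-1630) + B(v(-42))) + 2631171 = ((-640 - 1*(-1630)) + 595*2) + 2631171 = ((-640 + 1630) + 1190) + 2631171 = (990 + 1190) + 2631171 = 2180 + 2631171 = 2633351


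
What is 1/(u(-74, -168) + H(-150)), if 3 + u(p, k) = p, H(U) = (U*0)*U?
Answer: -1/77 ≈ -0.012987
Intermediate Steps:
H(U) = 0 (H(U) = 0*U = 0)
u(p, k) = -3 + p
1/(u(-74, -168) + H(-150)) = 1/((-3 - 74) + 0) = 1/(-77 + 0) = 1/(-77) = -1/77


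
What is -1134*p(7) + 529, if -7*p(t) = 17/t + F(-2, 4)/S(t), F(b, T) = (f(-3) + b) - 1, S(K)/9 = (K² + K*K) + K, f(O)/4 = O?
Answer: 6439/7 ≈ 919.86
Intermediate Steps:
f(O) = 4*O
S(K) = 9*K + 18*K² (S(K) = 9*((K² + K*K) + K) = 9*((K² + K²) + K) = 9*(2*K² + K) = 9*(K + 2*K²) = 9*K + 18*K²)
F(b, T) = -13 + b (F(b, T) = (4*(-3) + b) - 1 = (-12 + b) - 1 = -13 + b)
p(t) = -17/(7*t) + 5/(21*t*(1 + 2*t)) (p(t) = -(17/t + (-13 - 2)/((9*t*(1 + 2*t))))/7 = -(17/t - 5/(3*t*(1 + 2*t)))/7 = -17/(7*t) + 5/(21*t*(1 + 2*t)))
-1134*p(7) + 529 = -108*(-23 - 51*7)/(7*(1 + 2*7)) + 529 = -108*(-23 - 357)/(7*(1 + 14)) + 529 = -108*(-380)/(7*15) + 529 = -1134*(-152/441) + 529 = 2736/7 + 529 = 6439/7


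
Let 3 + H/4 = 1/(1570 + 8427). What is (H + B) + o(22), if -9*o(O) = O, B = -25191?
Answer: -2267809417/89973 ≈ -25205.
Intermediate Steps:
o(O) = -O/9
H = -119960/9997 (H = -12 + 4/(1570 + 8427) = -12 + 4/9997 = -119960/9997 ≈ -12.000)
(H + B) + o(22) = (-119960/9997 - 25191) - ⅑*22 = -251954387/9997 - 22/9 = -2267809417/89973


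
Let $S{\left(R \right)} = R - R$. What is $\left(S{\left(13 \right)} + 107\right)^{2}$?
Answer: $11449$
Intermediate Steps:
$S{\left(R \right)} = 0$
$\left(S{\left(13 \right)} + 107\right)^{2} = \left(0 + 107\right)^{2} = 107^{2} = 11449$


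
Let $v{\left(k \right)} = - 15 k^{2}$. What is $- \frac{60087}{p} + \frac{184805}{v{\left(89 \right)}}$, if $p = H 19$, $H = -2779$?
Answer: $- \frac{523730380}{1254710163} \approx -0.41741$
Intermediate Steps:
$p = -52801$ ($p = \left(-2779\right) 19 = -52801$)
$- \frac{60087}{p} + \frac{184805}{v{\left(89 \right)}} = - \frac{60087}{-52801} + \frac{184805}{\left(-15\right) 89^{2}} = \left(-60087\right) \left(- \frac{1}{52801}\right) + \frac{184805}{\left(-15\right) 7921} = \frac{60087}{52801} + \frac{184805}{-118815} = \frac{60087}{52801} + 184805 \left(- \frac{1}{118815}\right) = \frac{60087}{52801} - \frac{36961}{23763} = - \frac{523730380}{1254710163}$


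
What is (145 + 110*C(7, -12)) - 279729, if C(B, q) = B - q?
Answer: -277494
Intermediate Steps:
(145 + 110*C(7, -12)) - 279729 = (145 + 110*(7 - 1*(-12))) - 279729 = (145 + 110*(7 + 12)) - 279729 = (145 + 110*19) - 279729 = (145 + 2090) - 279729 = 2235 - 279729 = -277494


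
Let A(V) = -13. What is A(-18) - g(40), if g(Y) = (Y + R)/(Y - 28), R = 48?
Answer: -61/3 ≈ -20.333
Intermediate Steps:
g(Y) = (48 + Y)/(-28 + Y) (g(Y) = (Y + 48)/(Y - 28) = (48 + Y)/(-28 + Y))
A(-18) - g(40) = -13 - (48 + 40)/(-28 + 40) = -13 - 88/12 = -13 - 1*22/3 = -13 - 22/3 = -61/3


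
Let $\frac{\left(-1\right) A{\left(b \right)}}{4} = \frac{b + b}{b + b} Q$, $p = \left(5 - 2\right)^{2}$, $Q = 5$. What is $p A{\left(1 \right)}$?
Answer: $-180$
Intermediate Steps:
$p = 9$ ($p = 3^{2} = 9$)
$A{\left(b \right)} = -20$ ($A{\left(b \right)} = - 4 \frac{b + b}{b + b} 5 = - 4 \frac{2 b}{2 b} 5 = - 4 \cdot 2 b \frac{1}{2 b} 5 = - 4 \cdot 1 \cdot 5 = \left(-4\right) 5 = -20$)
$p A{\left(1 \right)} = 9 \left(-20\right) = -180$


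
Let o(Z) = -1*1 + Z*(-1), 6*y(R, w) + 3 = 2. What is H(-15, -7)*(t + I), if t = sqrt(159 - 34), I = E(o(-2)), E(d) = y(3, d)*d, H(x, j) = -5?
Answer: 5/6 - 25*sqrt(5) ≈ -55.068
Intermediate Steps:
y(R, w) = -1/6 (y(R, w) = -1/2 + (1/6)*2 = -1/2 + 1/3 = -1/6)
o(Z) = -1 - Z
E(d) = -d/6
I = -1/6 (I = -(-1 - 1*(-2))/6 = -(-1 + 2)/6 = -1/6*1 = -1/6 ≈ -0.16667)
t = 5*sqrt(5) (t = sqrt(125) = 5*sqrt(5) ≈ 11.180)
H(-15, -7)*(t + I) = -5*(5*sqrt(5) - 1/6) = -5*(-1/6 + 5*sqrt(5)) = 5/6 - 25*sqrt(5)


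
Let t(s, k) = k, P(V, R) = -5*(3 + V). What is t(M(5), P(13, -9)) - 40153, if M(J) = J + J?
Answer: -40233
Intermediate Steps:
P(V, R) = -15 - 5*V
M(J) = 2*J
t(M(5), P(13, -9)) - 40153 = (-15 - 5*13) - 40153 = (-15 - 65) - 40153 = -80 - 40153 = -40233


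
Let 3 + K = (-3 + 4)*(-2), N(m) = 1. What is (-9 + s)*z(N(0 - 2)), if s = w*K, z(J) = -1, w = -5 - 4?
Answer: -36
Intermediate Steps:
w = -9
K = -5 (K = -3 + (-3 + 4)*(-2) = -3 + 1*(-2) = -3 - 2 = -5)
s = 45 (s = -9*(-5) = 45)
(-9 + s)*z(N(0 - 2)) = (-9 + 45)*(-1) = 36*(-1) = -36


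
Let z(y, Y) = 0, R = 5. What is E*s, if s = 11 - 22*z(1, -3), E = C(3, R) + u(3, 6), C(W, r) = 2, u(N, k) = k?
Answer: 88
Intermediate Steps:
E = 8 (E = 2 + 6 = 8)
s = 11 (s = 11 - 22*0 = 11 + 0 = 11)
E*s = 8*11 = 88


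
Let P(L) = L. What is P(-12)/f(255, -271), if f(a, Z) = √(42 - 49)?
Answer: 12*I*√7/7 ≈ 4.5356*I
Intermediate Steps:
f(a, Z) = I*√7 (f(a, Z) = √(-7) = I*√7)
P(-12)/f(255, -271) = -12*(-I*√7/7) = -(-12)*I*√7/7 = 12*I*√7/7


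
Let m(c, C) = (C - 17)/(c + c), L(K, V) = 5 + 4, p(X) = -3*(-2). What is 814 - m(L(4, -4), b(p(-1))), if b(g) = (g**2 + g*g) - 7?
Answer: 2434/3 ≈ 811.33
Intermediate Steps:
p(X) = 6
L(K, V) = 9
b(g) = -7 + 2*g**2 (b(g) = (g**2 + g**2) - 7 = 2*g**2 - 7 = -7 + 2*g**2)
m(c, C) = (-17 + C)/(2*c) (m(c, C) = (-17 + C)/((2*c)) = (-17 + C)*(1/(2*c)) = (-17 + C)/(2*c))
814 - m(L(4, -4), b(p(-1))) = 814 - (-17 + (-7 + 2*6**2))/(2*9) = 814 - (-17 + (-7 + 2*36))/(2*9) = 814 - (-17 + (-7 + 72))/(2*9) = 814 - (-17 + 65)/(2*9) = 814 - 48/(2*9) = 814 - 1*8/3 = 814 - 8/3 = 2434/3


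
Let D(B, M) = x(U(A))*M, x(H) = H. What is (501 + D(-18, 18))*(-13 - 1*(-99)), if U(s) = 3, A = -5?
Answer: 47730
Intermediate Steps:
D(B, M) = 3*M
(501 + D(-18, 18))*(-13 - 1*(-99)) = (501 + 3*18)*(-13 - 1*(-99)) = (501 + 54)*(-13 + 99) = 555*86 = 47730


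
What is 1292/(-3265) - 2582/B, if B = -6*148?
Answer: 3641467/1449660 ≈ 2.5119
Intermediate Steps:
B = -888
1292/(-3265) - 2582/B = 1292/(-3265) - 2582/(-888) = 1292*(-1/3265) - 2582*(-1/888) = -1292/3265 + 1291/444 = 3641467/1449660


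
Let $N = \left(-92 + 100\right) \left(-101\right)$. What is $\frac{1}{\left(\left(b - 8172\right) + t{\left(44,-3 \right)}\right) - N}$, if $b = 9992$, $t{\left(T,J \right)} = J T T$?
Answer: $- \frac{1}{3180} \approx -0.00031447$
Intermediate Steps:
$t{\left(T,J \right)} = J T^{2}$
$N = -808$ ($N = 8 \left(-101\right) = -808$)
$\frac{1}{\left(\left(b - 8172\right) + t{\left(44,-3 \right)}\right) - N} = \frac{1}{\left(\left(9992 - 8172\right) - 3 \cdot 44^{2}\right) - -808} = \frac{1}{\left(1820 - 5808\right) + 808} = \frac{1}{-3988 + 808} = \frac{1}{-3180} = - \frac{1}{3180}$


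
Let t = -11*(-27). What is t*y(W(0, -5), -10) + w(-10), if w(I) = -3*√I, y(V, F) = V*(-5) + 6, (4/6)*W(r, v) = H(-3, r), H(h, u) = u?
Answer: 1782 - 3*I*√10 ≈ 1782.0 - 9.4868*I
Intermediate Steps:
t = 297
W(r, v) = 3*r/2
y(V, F) = 6 - 5*V (y(V, F) = -5*V + 6 = 6 - 5*V)
t*y(W(0, -5), -10) + w(-10) = 297*(6 - 15*0/2) - 3*I*√10 = 297*(6 - 5*0) - 3*I*√10 = 297*(6 + 0) - 3*I*√10 = 297*6 - 3*I*√10 = 1782 - 3*I*√10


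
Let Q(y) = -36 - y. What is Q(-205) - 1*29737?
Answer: -29568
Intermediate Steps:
Q(-205) - 1*29737 = (-36 - 1*(-205)) - 1*29737 = (-36 + 205) - 29737 = 169 - 29737 = -29568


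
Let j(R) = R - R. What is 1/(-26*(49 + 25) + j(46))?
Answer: -1/1924 ≈ -0.00051975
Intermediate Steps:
j(R) = 0
1/(-26*(49 + 25) + j(46)) = 1/(-26*(49 + 25) + 0) = 1/(-26*74 + 0) = 1/(-1924 + 0) = 1/(-1924) = -1/1924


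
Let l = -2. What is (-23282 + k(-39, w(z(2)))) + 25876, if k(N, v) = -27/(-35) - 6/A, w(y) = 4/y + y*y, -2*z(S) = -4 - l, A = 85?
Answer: 1543847/595 ≈ 2594.7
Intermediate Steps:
z(S) = 1 (z(S) = -(-4 - 1*(-2))/2 = -(-4 + 2)/2 = -½*(-2) = 1)
w(y) = y² + 4/y (w(y) = 4/y + y² = y² + 4/y)
k(N, v) = 417/595 (k(N, v) = -27/(-35) - 6/85 = -27*(-1/35) - 6*1/85 = 27/35 - 6/85 = 417/595)
(-23282 + k(-39, w(z(2)))) + 25876 = (-23282 + 417/595) + 25876 = -13852373/595 + 25876 = 1543847/595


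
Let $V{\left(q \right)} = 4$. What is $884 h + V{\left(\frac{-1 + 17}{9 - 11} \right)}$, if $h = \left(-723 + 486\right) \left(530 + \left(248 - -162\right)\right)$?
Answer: $-196937516$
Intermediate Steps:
$h = -222780$ ($h = - 237 \left(530 + \left(248 + 162\right)\right) = - 237 \left(530 + 410\right) = \left(-237\right) 940 = -222780$)
$884 h + V{\left(\frac{-1 + 17}{9 - 11} \right)} = 884 \left(-222780\right) + 4 = -196937520 + 4 = -196937516$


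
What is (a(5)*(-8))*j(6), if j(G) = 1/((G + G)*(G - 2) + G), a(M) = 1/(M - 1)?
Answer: -1/27 ≈ -0.037037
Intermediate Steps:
a(M) = 1/(-1 + M)
j(G) = 1/(G + 2*G*(-2 + G)) (j(G) = 1/((2*G)*(-2 + G) + G) = 1/(2*G*(-2 + G) + G) = 1/(G + 2*G*(-2 + G)))
(a(5)*(-8))*j(6) = (-8/(-1 + 5))*(1/(6*(-3 + 2*6))) = (-8/4)*(1/(6*(-3 + 12))) = ((¼)*(-8))*((⅙)/9) = -1/(3*9) = -2*1/54 = -1/27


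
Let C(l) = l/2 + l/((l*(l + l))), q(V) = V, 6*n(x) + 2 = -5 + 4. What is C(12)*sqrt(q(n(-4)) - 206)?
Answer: 145*I*sqrt(826)/48 ≈ 86.819*I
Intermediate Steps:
n(x) = -1/2 (n(x) = -1/3 + (-5 + 4)/6 = -1/3 + (1/6)*(-1) = -1/3 - 1/6 = -1/2)
C(l) = l/2 + 1/(2*l) (C(l) = l*(1/2) + l/((l*(2*l))) = l/2 + l/((2*l**2)) = l/2 + l*(1/(2*l**2)) = l/2 + 1/(2*l))
C(12)*sqrt(q(n(-4)) - 206) = ((1/2)*(1 + 12**2)/12)*sqrt(-1/2 - 206) = ((1/2)*(1/12)*(1 + 144))*sqrt(-413/2) = ((1/2)*(1/12)*145)*(I*sqrt(826)/2) = 145*(I*sqrt(826)/2)/24 = 145*I*sqrt(826)/48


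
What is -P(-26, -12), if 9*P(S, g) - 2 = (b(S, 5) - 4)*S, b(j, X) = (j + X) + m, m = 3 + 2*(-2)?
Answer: -226/3 ≈ -75.333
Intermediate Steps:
m = -1 (m = 3 - 4 = -1)
b(j, X) = -1 + X + j (b(j, X) = (j + X) - 1 = (X + j) - 1 = -1 + X + j)
P(S, g) = 2/9 + S**2/9 (P(S, g) = 2/9 + (((-1 + 5 + S) - 4)*S)/9 = 2/9 + (((4 + S) - 4)*S)/9 = 2/9 + (S*S)/9 = 2/9 + S**2/9)
-P(-26, -12) = -(2/9 + (1/9)*(-26)**2) = -(2/9 + (1/9)*676) = -(2/9 + 676/9) = -1*226/3 = -226/3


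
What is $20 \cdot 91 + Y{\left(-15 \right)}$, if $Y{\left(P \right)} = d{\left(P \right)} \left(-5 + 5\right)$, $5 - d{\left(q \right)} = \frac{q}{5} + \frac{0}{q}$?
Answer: $1820$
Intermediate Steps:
$d{\left(q \right)} = 5 - \frac{q}{5}$ ($d{\left(q \right)} = 5 - \left(\frac{q}{5} + \frac{0}{q}\right) = 5 - \left(q \frac{1}{5} + 0\right) = 5 - \left(\frac{q}{5} + 0\right) = 5 - \frac{q}{5}$)
$Y{\left(P \right)} = 0$ ($Y{\left(P \right)} = \left(5 - \frac{P}{5}\right) \left(-5 + 5\right) = \left(5 - \frac{P}{5}\right) 0 = 0$)
$20 \cdot 91 + Y{\left(-15 \right)} = 20 \cdot 91 + 0 = 1820 + 0 = 1820$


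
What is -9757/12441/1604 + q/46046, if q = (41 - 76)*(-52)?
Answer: 17916829/458973372 ≈ 0.039037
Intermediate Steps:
q = 1820 (q = -35*(-52) = 1820)
-9757/12441/1604 + q/46046 = -9757/12441/1604 + 1820/46046 = -9757*1/12441*(1/1604) + 1820*(1/46046) = -887/1131*1/1604 + 10/253 = -887/1814124 + 10/253 = 17916829/458973372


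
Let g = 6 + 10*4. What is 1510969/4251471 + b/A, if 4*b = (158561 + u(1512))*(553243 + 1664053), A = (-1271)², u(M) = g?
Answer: 373790354049940957/6868000563711 ≈ 54425.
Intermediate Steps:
g = 46 (g = 6 + 40 = 46)
u(M) = 46
A = 1615441
b = 87919666668 (b = ((158561 + 46)*(553243 + 1664053))/4 = (158607*2217296)/4 = (¼)*351678666672 = 87919666668)
1510969/4251471 + b/A = 1510969/4251471 + 87919666668/1615441 = 373790354049940957/6868000563711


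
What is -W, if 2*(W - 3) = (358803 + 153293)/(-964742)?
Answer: -1319089/482371 ≈ -2.7346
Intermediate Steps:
W = 1319089/482371 (W = 3 + ((358803 + 153293)/(-964742))/2 = 3 + (512096*(-1/964742))/2 = 3 + (½)*(-256048/482371) = 3 - 128024/482371 = 1319089/482371 ≈ 2.7346)
-W = -1*1319089/482371 = -1319089/482371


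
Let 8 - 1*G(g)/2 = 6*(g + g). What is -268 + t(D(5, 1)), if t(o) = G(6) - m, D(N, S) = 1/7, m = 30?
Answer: -426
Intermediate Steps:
D(N, S) = 1/7 (D(N, S) = 1*(1/7) = 1/7)
G(g) = 16 - 24*g (G(g) = 16 - 12*(g + g) = 16 - 12*2*g = 16 - 24*g)
t(o) = -158 (t(o) = (16 - 24*6) - 1*30 = (16 - 144) - 30 = -128 - 30 = -158)
-268 + t(D(5, 1)) = -268 - 158 = -426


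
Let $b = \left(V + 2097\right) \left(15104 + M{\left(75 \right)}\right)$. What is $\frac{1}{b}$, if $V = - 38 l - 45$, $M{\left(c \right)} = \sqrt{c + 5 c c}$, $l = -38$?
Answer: $\frac{236}{12460105399} - \frac{5 \sqrt{282}}{398723372768} \approx 1.873 \cdot 10^{-8}$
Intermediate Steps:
$M{\left(c \right)} = \sqrt{c + 5 c^{2}}$
$V = 1399$ ($V = \left(-38\right) \left(-38\right) - 45 = 1444 - 45 = 1399$)
$b = 52803584 + 34960 \sqrt{282}$ ($b = \left(1399 + 2097\right) \left(15104 + \sqrt{75 \left(1 + 5 \cdot 75\right)}\right) = 3496 \left(15104 + \sqrt{75 \left(1 + 375\right)}\right) = 3496 \left(15104 + \sqrt{75 \cdot 376}\right) = 3496 \left(15104 + \sqrt{28200}\right) = 3496 \left(15104 + 10 \sqrt{282}\right) = 52803584 + 34960 \sqrt{282} \approx 5.3391 \cdot 10^{7}$)
$\frac{1}{b} = \frac{1}{52803584 + 34960 \sqrt{282}}$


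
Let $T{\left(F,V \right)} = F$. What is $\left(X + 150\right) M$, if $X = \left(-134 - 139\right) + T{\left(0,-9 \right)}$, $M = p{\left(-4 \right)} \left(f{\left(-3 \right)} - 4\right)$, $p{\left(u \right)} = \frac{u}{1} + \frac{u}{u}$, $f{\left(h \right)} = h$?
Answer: $-2583$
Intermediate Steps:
$p{\left(u \right)} = 1 + u$ ($p{\left(u \right)} = u 1 + 1 = u + 1 = 1 + u$)
$M = 21$ ($M = \left(1 - 4\right) \left(-3 - 4\right) = \left(-3\right) \left(-7\right) = 21$)
$X = -273$ ($X = \left(-134 - 139\right) + 0 = -273 + 0 = -273$)
$\left(X + 150\right) M = \left(-273 + 150\right) 21 = \left(-123\right) 21 = -2583$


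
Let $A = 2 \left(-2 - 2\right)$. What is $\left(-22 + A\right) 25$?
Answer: $-750$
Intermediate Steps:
$A = -8$ ($A = 2 \left(-4\right) = -8$)
$\left(-22 + A\right) 25 = \left(-22 - 8\right) 25 = \left(-30\right) 25 = -750$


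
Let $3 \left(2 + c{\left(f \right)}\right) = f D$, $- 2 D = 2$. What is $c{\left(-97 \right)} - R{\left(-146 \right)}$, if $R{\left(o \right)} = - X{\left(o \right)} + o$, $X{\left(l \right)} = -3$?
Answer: $\frac{520}{3} \approx 173.33$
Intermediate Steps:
$D = -1$ ($D = \left(- \frac{1}{2}\right) 2 = -1$)
$R{\left(o \right)} = 3 + o$ ($R{\left(o \right)} = \left(-1\right) \left(-3\right) + o = 3 + o$)
$c{\left(f \right)} = -2 - \frac{f}{3}$ ($c{\left(f \right)} = -2 + \frac{f \left(-1\right)}{3} = -2 + \frac{\left(-1\right) f}{3} = -2 - \frac{f}{3}$)
$c{\left(-97 \right)} - R{\left(-146 \right)} = \left(-2 - - \frac{97}{3}\right) - \left(3 - 146\right) = \left(-2 + \frac{97}{3}\right) - -143 = \frac{91}{3} + 143 = \frac{520}{3}$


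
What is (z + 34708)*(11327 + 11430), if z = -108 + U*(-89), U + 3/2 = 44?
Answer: 1402627695/2 ≈ 7.0131e+8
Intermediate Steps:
U = 85/2 (U = -3/2 + 44 = 85/2 ≈ 42.500)
z = -7781/2 (z = -108 + (85/2)*(-89) = -108 - 7565/2 = -7781/2 ≈ -3890.5)
(z + 34708)*(11327 + 11430) = (-7781/2 + 34708)*(11327 + 11430) = (61635/2)*22757 = 1402627695/2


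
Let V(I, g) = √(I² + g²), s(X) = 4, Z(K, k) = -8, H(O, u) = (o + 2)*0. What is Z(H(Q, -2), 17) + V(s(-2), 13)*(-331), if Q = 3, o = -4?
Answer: -8 - 331*√185 ≈ -4510.1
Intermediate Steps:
H(O, u) = 0 (H(O, u) = (-4 + 2)*0 = -2*0 = 0)
Z(H(Q, -2), 17) + V(s(-2), 13)*(-331) = -8 + √(4² + 13²)*(-331) = -8 + √(16 + 169)*(-331) = -8 + √185*(-331) = -8 - 331*√185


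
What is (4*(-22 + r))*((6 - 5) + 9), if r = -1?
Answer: -920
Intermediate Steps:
(4*(-22 + r))*((6 - 5) + 9) = (4*(-22 - 1))*((6 - 5) + 9) = (4*(-23))*(1 + 9) = -92*10 = -920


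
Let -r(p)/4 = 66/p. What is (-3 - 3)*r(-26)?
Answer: -792/13 ≈ -60.923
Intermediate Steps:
r(p) = -264/p
(-3 - 3)*r(-26) = (-3 - 3)*(-264/(-26)) = -(-1584)*(-1)/26 = -6*132/13 = -792/13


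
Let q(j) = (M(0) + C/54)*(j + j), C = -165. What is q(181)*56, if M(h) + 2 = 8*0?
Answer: -922376/9 ≈ -1.0249e+5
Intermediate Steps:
M(h) = -2 (M(h) = -2 + 8*0 = -2 + 0 = -2)
q(j) = -91*j/9 (q(j) = (-2 - 165/54)*(j + j) = (-2 - 165*1/54)*(2*j) = (-2 - 55/18)*(2*j) = -91*j/9)
q(181)*56 = -91/9*181*56 = -16471/9*56 = -922376/9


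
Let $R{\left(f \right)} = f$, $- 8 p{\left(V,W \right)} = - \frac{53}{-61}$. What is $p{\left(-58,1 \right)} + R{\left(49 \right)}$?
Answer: $\frac{23859}{488} \approx 48.891$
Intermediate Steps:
$p{\left(V,W \right)} = - \frac{53}{488}$ ($p{\left(V,W \right)} = - \frac{\left(-53\right) \frac{1}{-61}}{8} = - \frac{\left(-53\right) \left(- \frac{1}{61}\right)}{8} = \left(- \frac{1}{8}\right) \frac{53}{61} = - \frac{53}{488}$)
$p{\left(-58,1 \right)} + R{\left(49 \right)} = - \frac{53}{488} + 49 = \frac{23859}{488}$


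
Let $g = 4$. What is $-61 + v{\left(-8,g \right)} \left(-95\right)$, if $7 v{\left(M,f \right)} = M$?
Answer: $\frac{333}{7} \approx 47.571$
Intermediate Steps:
$v{\left(M,f \right)} = \frac{M}{7}$
$-61 + v{\left(-8,g \right)} \left(-95\right) = -61 + \frac{1}{7} \left(-8\right) \left(-95\right) = -61 - - \frac{760}{7} = -61 + \frac{760}{7} = \frac{333}{7}$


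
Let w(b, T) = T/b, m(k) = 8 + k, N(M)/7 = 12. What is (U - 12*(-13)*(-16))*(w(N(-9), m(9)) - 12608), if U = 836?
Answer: 439507825/21 ≈ 2.0929e+7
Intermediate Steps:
N(M) = 84 (N(M) = 7*12 = 84)
(U - 12*(-13)*(-16))*(w(N(-9), m(9)) - 12608) = (836 - 12*(-13)*(-16))*((8 + 9)/84 - 12608) = (836 + 156*(-16))*(17*(1/84) - 12608) = (836 - 2496)*(17/84 - 12608) = -1660*(-1059055/84) = 439507825/21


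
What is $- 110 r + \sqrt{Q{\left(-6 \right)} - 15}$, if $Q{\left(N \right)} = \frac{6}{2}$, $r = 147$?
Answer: $-16170 + 2 i \sqrt{3} \approx -16170.0 + 3.4641 i$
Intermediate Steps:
$Q{\left(N \right)} = 3$ ($Q{\left(N \right)} = 6 \cdot \frac{1}{2} = 3$)
$- 110 r + \sqrt{Q{\left(-6 \right)} - 15} = \left(-110\right) 147 + \sqrt{3 - 15} = -16170 + \sqrt{-12} = -16170 + 2 i \sqrt{3}$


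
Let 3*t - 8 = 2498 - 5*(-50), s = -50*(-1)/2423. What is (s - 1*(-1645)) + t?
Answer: 18635443/7269 ≈ 2563.7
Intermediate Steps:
s = 50/2423 (s = 50*(1/2423) = 50/2423 ≈ 0.020636)
t = 2756/3 (t = 8/3 + (2498 - 5*(-50))/3 = 8/3 + (2498 + 250)/3 = 8/3 + (⅓)*2748 = 8/3 + 916 = 2756/3 ≈ 918.67)
(s - 1*(-1645)) + t = (50/2423 - 1*(-1645)) + 2756/3 = (50/2423 + 1645) + 2756/3 = 3985885/2423 + 2756/3 = 18635443/7269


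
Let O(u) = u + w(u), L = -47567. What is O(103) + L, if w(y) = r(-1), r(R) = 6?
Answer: -47458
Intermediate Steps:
w(y) = 6
O(u) = 6 + u (O(u) = u + 6 = 6 + u)
O(103) + L = (6 + 103) - 47567 = 109 - 47567 = -47458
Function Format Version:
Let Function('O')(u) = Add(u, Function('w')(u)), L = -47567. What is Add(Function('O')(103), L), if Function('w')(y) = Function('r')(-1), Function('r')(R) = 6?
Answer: -47458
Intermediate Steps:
Function('w')(y) = 6
Function('O')(u) = Add(6, u) (Function('O')(u) = Add(u, 6) = Add(6, u))
Add(Function('O')(103), L) = Add(Add(6, 103), -47567) = Add(109, -47567) = -47458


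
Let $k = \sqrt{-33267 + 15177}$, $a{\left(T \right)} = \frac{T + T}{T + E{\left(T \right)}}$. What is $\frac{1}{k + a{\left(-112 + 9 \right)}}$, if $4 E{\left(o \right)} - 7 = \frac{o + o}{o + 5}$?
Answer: $\frac{99637874}{881518195517} - \frac{292309923 i \sqrt{2010}}{1763036391034} \approx 0.00011303 - 0.0074333 i$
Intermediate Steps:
$E{\left(o \right)} = \frac{7}{4} + \frac{o}{2 \left(5 + o\right)}$ ($E{\left(o \right)} = \frac{7}{4} + \frac{\left(o + o\right) \frac{1}{o + 5}}{4} = \frac{7}{4} + \frac{2 o \frac{1}{5 + o}}{4} = \frac{7}{4} + \frac{o}{2 \left(5 + o\right)}$)
$a{\left(T \right)} = \frac{2 T}{T + \frac{35 + 9 T}{4 \left(5 + T\right)}}$ ($a{\left(T \right)} = \frac{T + T}{T + \frac{35 + 9 T}{4 \left(5 + T\right)}} = \frac{2 T}{T + \frac{35 + 9 T}{4 \left(5 + T\right)}}$)
$k = 3 i \sqrt{2010}$ ($k = \sqrt{-18090} = 3 i \sqrt{2010} \approx 134.5 i$)
$\frac{1}{k + a{\left(-112 + 9 \right)}} = \frac{1}{3 i \sqrt{2010} + \frac{8 \left(-112 + 9\right) \left(5 + \left(-112 + 9\right)\right)}{35 + 4 \left(-112 + 9\right)^{2} + 29 \left(-112 + 9\right)}} = \frac{1}{3 i \sqrt{2010} + 8 \left(-103\right) \frac{1}{35 + 4 \left(-103\right)^{2} + 29 \left(-103\right)} \left(5 - 103\right)} = \frac{1}{3 i \sqrt{2010} + 8 \left(-103\right) \frac{1}{35 + 4 \cdot 10609 - 2987} \left(-98\right)} = \frac{1}{3 i \sqrt{2010} + 8 \left(-103\right) \frac{1}{35 + 42436 - 2987} \left(-98\right)} = \frac{1}{3 i \sqrt{2010} + 8 \left(-103\right) \frac{1}{39484} \left(-98\right)} = \frac{1}{3 i \sqrt{2010} + \frac{20188}{9871}} = \frac{1}{\frac{20188}{9871} + 3 i \sqrt{2010}}$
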